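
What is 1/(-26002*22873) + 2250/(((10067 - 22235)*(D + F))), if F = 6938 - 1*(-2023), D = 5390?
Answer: -37176334763/2884886614609948 ≈ -1.2887e-5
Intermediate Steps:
F = 8961 (F = 6938 + 2023 = 8961)
1/(-26002*22873) + 2250/(((10067 - 22235)*(D + F))) = 1/(-26002*22873) + 2250/(((10067 - 22235)*(5390 + 8961))) = -1/26002*1/22873 + 2250/((-12168*14351)) = -1/594743746 + 2250/(-174622968) = -1/594743746 + 2250*(-1/174622968) = -1/594743746 - 125/9701276 = -37176334763/2884886614609948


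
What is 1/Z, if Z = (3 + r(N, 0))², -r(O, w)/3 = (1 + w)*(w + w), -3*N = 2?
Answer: ⅑ ≈ 0.11111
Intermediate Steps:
N = -⅔ (N = -⅓*2 = -⅔ ≈ -0.66667)
r(O, w) = -6*w*(1 + w) (r(O, w) = -3*(1 + w)*(w + w) = -3*(1 + w)*2*w = -6*w*(1 + w))
Z = 9 (Z = (3 - 6*0*(1 + 0))² = (3 - 6*0*1)² = (3 + 0)² = 3² = 9)
1/Z = 1/9 = ⅑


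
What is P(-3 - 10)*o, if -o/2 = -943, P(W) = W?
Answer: -24518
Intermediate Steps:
o = 1886 (o = -2*(-943) = 1886)
P(-3 - 10)*o = (-3 - 10)*1886 = -13*1886 = -24518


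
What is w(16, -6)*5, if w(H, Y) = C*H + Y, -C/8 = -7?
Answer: 4450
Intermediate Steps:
C = 56 (C = -8*(-7) = 56)
w(H, Y) = Y + 56*H (w(H, Y) = 56*H + Y = Y + 56*H)
w(16, -6)*5 = (-6 + 56*16)*5 = (-6 + 896)*5 = 890*5 = 4450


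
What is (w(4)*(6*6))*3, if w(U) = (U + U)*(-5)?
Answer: -4320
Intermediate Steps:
w(U) = -10*U (w(U) = (2*U)*(-5) = -10*U)
(w(4)*(6*6))*3 = ((-10*4)*(6*6))*3 = -40*36*3 = -1440*3 = -4320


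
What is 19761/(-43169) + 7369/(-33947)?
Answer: -141277004/209351149 ≈ -0.67483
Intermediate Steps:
19761/(-43169) + 7369/(-33947) = 19761*(-1/43169) + 7369*(-1/33947) = -2823/6167 - 7369/33947 = -141277004/209351149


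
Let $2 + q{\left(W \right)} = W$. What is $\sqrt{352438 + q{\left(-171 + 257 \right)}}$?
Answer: $\sqrt{352522} \approx 593.74$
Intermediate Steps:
$q{\left(W \right)} = -2 + W$
$\sqrt{352438 + q{\left(-171 + 257 \right)}} = \sqrt{352438 + \left(-2 + \left(-171 + 257\right)\right)} = \sqrt{352438 + \left(-2 + 86\right)} = \sqrt{352438 + 84} = \sqrt{352522}$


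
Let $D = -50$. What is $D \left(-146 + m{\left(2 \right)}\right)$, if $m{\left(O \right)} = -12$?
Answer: $7900$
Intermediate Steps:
$D \left(-146 + m{\left(2 \right)}\right) = - 50 \left(-146 - 12\right) = \left(-50\right) \left(-158\right) = 7900$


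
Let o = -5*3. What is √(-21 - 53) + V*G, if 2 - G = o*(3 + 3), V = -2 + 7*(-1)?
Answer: -828 + I*√74 ≈ -828.0 + 8.6023*I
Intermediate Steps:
V = -9 (V = -2 - 7 = -9)
o = -15
G = 92 (G = 2 - (-15)*(3 + 3) = 2 - (-15)*6 = 2 - 1*(-90) = 2 + 90 = 92)
√(-21 - 53) + V*G = √(-21 - 53) - 9*92 = √(-74) - 828 = I*√74 - 828 = -828 + I*√74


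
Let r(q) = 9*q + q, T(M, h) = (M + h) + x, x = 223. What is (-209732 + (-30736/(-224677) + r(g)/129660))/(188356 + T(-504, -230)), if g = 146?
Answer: -305491428741503/273611456254395 ≈ -1.1165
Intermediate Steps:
T(M, h) = 223 + M + h (T(M, h) = (M + h) + 223 = 223 + M + h)
r(q) = 10*q
(-209732 + (-30736/(-224677) + r(g)/129660))/(188356 + T(-504, -230)) = (-209732 + (-30736/(-224677) + (10*146)/129660))/(188356 + (223 - 504 - 230)) = (-209732 + (-30736*(-1/224677) + 1460*(1/129660)))/(188356 - 511) = (-209732 + (30736/224677 + 73/6483))/187845 = (-209732 + 215662909/1456580991)*(1/187845) = -305491428741503/1456580991*1/187845 = -305491428741503/273611456254395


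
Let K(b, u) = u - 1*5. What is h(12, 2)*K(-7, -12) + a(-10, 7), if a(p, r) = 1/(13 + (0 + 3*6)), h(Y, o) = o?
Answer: -1053/31 ≈ -33.968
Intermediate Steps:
K(b, u) = -5 + u (K(b, u) = u - 5 = -5 + u)
a(p, r) = 1/31 (a(p, r) = 1/(13 + (0 + 18)) = 1/(13 + 18) = 1/31)
h(12, 2)*K(-7, -12) + a(-10, 7) = 2*(-5 - 12) + 1/31 = 2*(-17) + 1/31 = -34 + 1/31 = -1053/31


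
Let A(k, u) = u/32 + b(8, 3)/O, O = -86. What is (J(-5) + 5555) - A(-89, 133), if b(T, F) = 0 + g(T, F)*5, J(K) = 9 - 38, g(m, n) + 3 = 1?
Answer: 7597897/1376 ≈ 5521.7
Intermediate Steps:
g(m, n) = -2 (g(m, n) = -3 + 1 = -2)
J(K) = -29
b(T, F) = -10 (b(T, F) = 0 - 2*5 = 0 - 10 = -10)
A(k, u) = 5/43 + u/32 (A(k, u) = u/32 - 10/(-86) = u*(1/32) - 10*(-1/86) = u/32 + 5/43 = 5/43 + u/32)
(J(-5) + 5555) - A(-89, 133) = (-29 + 5555) - (5/43 + (1/32)*133) = 5526 - (5/43 + 133/32) = 5526 - 1*5879/1376 = 5526 - 5879/1376 = 7597897/1376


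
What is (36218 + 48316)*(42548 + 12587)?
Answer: 4660782090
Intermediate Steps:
(36218 + 48316)*(42548 + 12587) = 84534*55135 = 4660782090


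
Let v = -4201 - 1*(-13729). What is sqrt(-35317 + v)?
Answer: I*sqrt(25789) ≈ 160.59*I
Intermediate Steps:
v = 9528 (v = -4201 + 13729 = 9528)
sqrt(-35317 + v) = sqrt(-35317 + 9528) = sqrt(-25789) = I*sqrt(25789)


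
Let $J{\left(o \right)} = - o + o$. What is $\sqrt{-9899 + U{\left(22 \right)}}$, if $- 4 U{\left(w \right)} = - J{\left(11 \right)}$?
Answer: $i \sqrt{9899} \approx 99.494 i$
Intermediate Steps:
$J{\left(o \right)} = 0$
$U{\left(w \right)} = 0$ ($U{\left(w \right)} = - \frac{\left(-1\right) 0}{4} = \left(- \frac{1}{4}\right) 0 = 0$)
$\sqrt{-9899 + U{\left(22 \right)}} = \sqrt{-9899 + 0} = \sqrt{-9899} = i \sqrt{9899}$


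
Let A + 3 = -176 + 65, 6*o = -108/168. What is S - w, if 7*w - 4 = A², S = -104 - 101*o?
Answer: -54609/28 ≈ -1950.3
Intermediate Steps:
o = -3/28 (o = (-108/168)/6 = (-108*1/168)/6 = (⅙)*(-9/14) = -3/28 ≈ -0.10714)
A = -114 (A = -3 + (-176 + 65) = -3 - 111 = -114)
S = -2609/28 (S = -104 - 101*(-3/28) = -104 + 303/28 = -2609/28 ≈ -93.179)
w = 13000/7 (w = 4/7 + (⅐)*(-114)² = 4/7 + (⅐)*12996 = 4/7 + 12996/7 = 13000/7 ≈ 1857.1)
S - w = -2609/28 - 1*13000/7 = -2609/28 - 13000/7 = -54609/28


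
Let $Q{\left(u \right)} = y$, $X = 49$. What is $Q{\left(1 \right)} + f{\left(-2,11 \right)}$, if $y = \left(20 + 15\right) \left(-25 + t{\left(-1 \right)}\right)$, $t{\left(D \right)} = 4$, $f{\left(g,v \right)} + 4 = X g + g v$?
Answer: $-859$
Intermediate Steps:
$f{\left(g,v \right)} = -4 + 49 g + g v$ ($f{\left(g,v \right)} = -4 + \left(49 g + g v\right) = -4 + 49 g + g v$)
$y = -735$ ($y = \left(20 + 15\right) \left(-25 + 4\right) = 35 \left(-21\right) = -735$)
$Q{\left(u \right)} = -735$
$Q{\left(1 \right)} + f{\left(-2,11 \right)} = -735 - 124 = -859$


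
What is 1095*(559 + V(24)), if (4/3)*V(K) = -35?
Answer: 2333445/4 ≈ 5.8336e+5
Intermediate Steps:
V(K) = -105/4 (V(K) = (3/4)*(-35) = -105/4)
1095*(559 + V(24)) = 1095*(559 - 105/4) = 1095*(2131/4) = 2333445/4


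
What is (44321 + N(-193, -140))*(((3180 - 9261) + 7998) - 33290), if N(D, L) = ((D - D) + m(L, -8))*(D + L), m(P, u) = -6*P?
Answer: 7385172827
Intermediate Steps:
N(D, L) = -6*L*(D + L) (N(D, L) = ((D - D) - 6*L)*(D + L) = (0 - 6*L)*(D + L) = (-6*L)*(D + L) = -6*L*(D + L))
(44321 + N(-193, -140))*(((3180 - 9261) + 7998) - 33290) = (44321 - 6*(-140)*(-193 - 140))*(((3180 - 9261) + 7998) - 33290) = (44321 - 6*(-140)*(-333))*((-6081 + 7998) - 33290) = (44321 - 279720)*(1917 - 33290) = -235399*(-31373) = 7385172827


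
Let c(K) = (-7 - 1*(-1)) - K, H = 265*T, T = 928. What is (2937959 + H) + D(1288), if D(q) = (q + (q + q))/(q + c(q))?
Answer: 3183235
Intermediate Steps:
H = 245920 (H = 265*928 = 245920)
c(K) = -6 - K (c(K) = (-7 + 1) - K = -6 - K)
D(q) = -q/2 (D(q) = (q + (q + q))/(q + (-6 - q)) = (q + 2*q)/(-6) = (3*q)*(-⅙) = -q/2)
(2937959 + H) + D(1288) = (2937959 + 245920) - ½*1288 = 3183879 - 644 = 3183235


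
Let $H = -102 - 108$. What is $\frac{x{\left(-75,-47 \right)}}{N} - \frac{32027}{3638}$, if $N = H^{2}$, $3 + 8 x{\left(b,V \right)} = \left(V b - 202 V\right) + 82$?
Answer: $- \frac{937622923}{106957200} \approx -8.7663$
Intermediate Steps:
$H = -210$ ($H = -102 - 108 = -210$)
$x{\left(b,V \right)} = \frac{79}{8} - \frac{101 V}{4} + \frac{V b}{8}$ ($x{\left(b,V \right)} = - \frac{3}{8} + \frac{\left(V b - 202 V\right) + 82}{8} = - \frac{3}{8} + \frac{\left(- 202 V + V b\right) + 82}{8} = - \frac{3}{8} + \frac{82 - 202 V + V b}{8} = - \frac{3}{8} + \left(\frac{41}{4} - \frac{101 V}{4} + \frac{V b}{8}\right) = \frac{79}{8} - \frac{101 V}{4} + \frac{V b}{8}$)
$N = 44100$ ($N = \left(-210\right)^{2} = 44100$)
$\frac{x{\left(-75,-47 \right)}}{N} - \frac{32027}{3638} = \frac{\frac{79}{8} - - \frac{4747}{4} + \frac{1}{8} \left(-47\right) \left(-75\right)}{44100} - \frac{32027}{3638} = \left(\frac{79}{8} + \frac{4747}{4} + \frac{3525}{8}\right) \frac{1}{44100} - \frac{32027}{3638} = \frac{6549}{4} \cdot \frac{1}{44100} - \frac{32027}{3638} = \frac{2183}{58800} - \frac{32027}{3638} = - \frac{937622923}{106957200}$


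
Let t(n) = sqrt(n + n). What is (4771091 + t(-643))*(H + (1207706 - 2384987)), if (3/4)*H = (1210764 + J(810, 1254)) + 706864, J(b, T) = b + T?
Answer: 19785356545175/3 + 4146925*I*sqrt(1286)/3 ≈ 6.5951e+12 + 4.9571e+7*I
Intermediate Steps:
J(b, T) = T + b
t(n) = sqrt(2)*sqrt(n) (t(n) = sqrt(2*n) = sqrt(2)*sqrt(n))
H = 7678768/3 (H = 4*((1210764 + (1254 + 810)) + 706864)/3 = 4*((1210764 + 2064) + 706864)/3 = 4*(1212828 + 706864)/3 = (4/3)*1919692 = 7678768/3 ≈ 2.5596e+6)
(4771091 + t(-643))*(H + (1207706 - 2384987)) = (4771091 + sqrt(2)*sqrt(-643))*(7678768/3 + (1207706 - 2384987)) = (4771091 + sqrt(2)*(I*sqrt(643)))*(7678768/3 - 1177281) = (4771091 + I*sqrt(1286))*(4146925/3) = 19785356545175/3 + 4146925*I*sqrt(1286)/3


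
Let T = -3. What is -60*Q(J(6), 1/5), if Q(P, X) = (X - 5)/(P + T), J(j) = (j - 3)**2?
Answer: 48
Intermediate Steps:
J(j) = (-3 + j)**2
Q(P, X) = (-5 + X)/(-3 + P) (Q(P, X) = (X - 5)/(P - 3) = (-5 + X)/(-3 + P))
-60*Q(J(6), 1/5) = -60*(-5 + 1/5)/(-3 + (-3 + 6)**2) = -60*(-5 + 1/5)/(-3 + 3**2) = -60*(-24)/((-3 + 9)*5) = -60*(-24)/(6*5) = -10*(-24)/5 = -60*(-4/5) = 48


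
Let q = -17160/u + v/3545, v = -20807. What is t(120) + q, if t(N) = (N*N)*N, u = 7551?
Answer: 15418465271381/8922765 ≈ 1.7280e+6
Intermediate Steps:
t(N) = N³ (t(N) = N²*N = N³)
q = -72648619/8922765 (q = -17160/7551 - 20807/3545 = -17160*1/7551 - 20807*1/3545 = -5720/2517 - 20807/3545 = -72648619/8922765 ≈ -8.1419)
t(120) + q = 120³ - 72648619/8922765 = 1728000 - 72648619/8922765 = 15418465271381/8922765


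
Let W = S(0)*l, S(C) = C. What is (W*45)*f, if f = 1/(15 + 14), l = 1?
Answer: 0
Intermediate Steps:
f = 1/29 ≈ 0.034483
W = 0 (W = 0*1 = 0)
(W*45)*f = (0*45)*(1/29) = 0*(1/29) = 0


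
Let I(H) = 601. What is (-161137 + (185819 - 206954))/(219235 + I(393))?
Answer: -45568/54959 ≈ -0.82913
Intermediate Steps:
(-161137 + (185819 - 206954))/(219235 + I(393)) = (-161137 + (185819 - 206954))/(219235 + 601) = (-161137 - 21135)/219836 = -182272*1/219836 = -45568/54959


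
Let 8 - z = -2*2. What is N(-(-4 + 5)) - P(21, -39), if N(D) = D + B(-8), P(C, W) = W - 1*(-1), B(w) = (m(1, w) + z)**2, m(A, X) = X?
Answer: 53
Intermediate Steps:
z = 12 (z = 8 - (-2)*2 = 8 - 1*(-4) = 8 + 4 = 12)
B(w) = (12 + w)**2 (B(w) = (w + 12)**2 = (12 + w)**2)
P(C, W) = 1 + W (P(C, W) = W + 1 = 1 + W)
N(D) = 16 + D (N(D) = D + (12 - 8)**2 = D + 4**2 = D + 16 = 16 + D)
N(-(-4 + 5)) - P(21, -39) = (16 - (-4 + 5)) - (1 - 39) = (16 - 1*1) - 1*(-38) = (16 - 1) + 38 = 15 + 38 = 53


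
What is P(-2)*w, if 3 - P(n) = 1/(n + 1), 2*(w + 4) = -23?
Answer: -62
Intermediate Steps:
w = -31/2 (w = -4 + (½)*(-23) = -4 - 23/2 = -31/2 ≈ -15.500)
P(n) = 3 - 1/(1 + n) (P(n) = 3 - 1/(n + 1) = 3 - 1/(1 + n))
P(-2)*w = ((2 + 3*(-2))/(1 - 2))*(-31/2) = ((2 - 6)/(-1))*(-31/2) = -1*(-4)*(-31/2) = 4*(-31/2) = -62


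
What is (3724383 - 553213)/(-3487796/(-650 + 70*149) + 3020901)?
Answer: 3876755325/3692615498 ≈ 1.0499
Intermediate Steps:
(3724383 - 553213)/(-3487796/(-650 + 70*149) + 3020901) = 3171170/(-3487796/(-650 + 10430) + 3020901) = 3171170/(-3487796/9780 + 3020901) = 3171170/(-3487796*1/9780 + 3020901) = 3171170/(-871949/2445 + 3020901) = 3171170/(7385230996/2445) = 3171170*(2445/7385230996) = 3876755325/3692615498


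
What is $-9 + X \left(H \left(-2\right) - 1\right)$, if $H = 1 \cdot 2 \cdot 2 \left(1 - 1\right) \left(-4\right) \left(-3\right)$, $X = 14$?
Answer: $-23$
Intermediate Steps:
$H = 0$ ($H = 1 \cdot 4 \cdot 0 \left(-4\right) \left(-3\right) = 1 \cdot 4 \cdot 0 \left(-3\right) = 1 \cdot 0 \left(-3\right) = 0 \left(-3\right) = 0$)
$-9 + X \left(H \left(-2\right) - 1\right) = -9 + 14 \left(0 \left(-2\right) - 1\right) = -9 + 14 \left(0 - 1\right) = -9 + 14 \left(-1\right) = -9 - 14 = -23$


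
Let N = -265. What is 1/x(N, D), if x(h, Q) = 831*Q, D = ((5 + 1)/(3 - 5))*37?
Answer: -1/92241 ≈ -1.0841e-5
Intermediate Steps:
D = -111 (D = (6/(-2))*37 = (6*(-½))*37 = -3*37 = -111)
1/x(N, D) = 1/(831*(-111)) = 1/(-92241) = -1/92241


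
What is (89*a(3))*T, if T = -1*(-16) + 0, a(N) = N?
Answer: 4272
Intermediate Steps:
T = 16 (T = 16 + 0 = 16)
(89*a(3))*T = (89*3)*16 = 267*16 = 4272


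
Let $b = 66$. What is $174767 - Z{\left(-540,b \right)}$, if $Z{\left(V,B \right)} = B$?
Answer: $174701$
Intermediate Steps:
$174767 - Z{\left(-540,b \right)} = 174767 - 66 = 174701$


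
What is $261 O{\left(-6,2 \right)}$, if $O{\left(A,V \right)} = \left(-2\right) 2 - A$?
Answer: $522$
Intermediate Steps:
$O{\left(A,V \right)} = -4 - A$
$261 O{\left(-6,2 \right)} = 261 \left(-4 - -6\right) = 261 \left(-4 + 6\right) = 261 \cdot 2 = 522$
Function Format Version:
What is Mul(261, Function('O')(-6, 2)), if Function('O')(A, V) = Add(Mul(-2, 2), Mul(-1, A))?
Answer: 522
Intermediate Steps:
Function('O')(A, V) = Add(-4, Mul(-1, A))
Mul(261, Function('O')(-6, 2)) = Mul(261, Add(-4, Mul(-1, -6))) = Mul(261, Add(-4, 6)) = Mul(261, 2) = 522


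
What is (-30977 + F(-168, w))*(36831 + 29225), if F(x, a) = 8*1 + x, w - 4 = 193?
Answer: -2056785672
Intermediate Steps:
w = 197 (w = 4 + 193 = 197)
F(x, a) = 8 + x
(-30977 + F(-168, w))*(36831 + 29225) = (-30977 + (8 - 168))*(36831 + 29225) = (-30977 - 160)*66056 = -31137*66056 = -2056785672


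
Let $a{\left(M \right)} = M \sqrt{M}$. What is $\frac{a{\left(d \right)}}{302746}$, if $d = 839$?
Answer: $\frac{839 \sqrt{839}}{302746} \approx 0.080272$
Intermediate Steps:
$a{\left(M \right)} = M^{\frac{3}{2}}$
$\frac{a{\left(d \right)}}{302746} = \frac{839^{\frac{3}{2}}}{302746} = 839 \sqrt{839} \cdot \frac{1}{302746} = \frac{839 \sqrt{839}}{302746}$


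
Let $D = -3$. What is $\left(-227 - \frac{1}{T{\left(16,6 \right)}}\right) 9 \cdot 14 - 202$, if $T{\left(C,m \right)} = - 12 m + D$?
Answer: $- \frac{720058}{25} \approx -28802.0$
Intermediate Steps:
$T{\left(C,m \right)} = -3 - 12 m$ ($T{\left(C,m \right)} = - 12 m - 3 = -3 - 12 m$)
$\left(-227 - \frac{1}{T{\left(16,6 \right)}}\right) 9 \cdot 14 - 202 = \left(-227 - \frac{1}{-3 - 72}\right) 9 \cdot 14 - 202 = \left(-227 - \frac{1}{-3 - 72}\right) 126 - 202 = \left(-227 - \frac{1}{-75}\right) 126 - 202 = \left(-227 - - \frac{1}{75}\right) 126 - 202 = \left(-227 + \frac{1}{75}\right) 126 - 202 = \left(- \frac{17024}{75}\right) 126 - 202 = - \frac{715008}{25} - 202 = - \frac{720058}{25}$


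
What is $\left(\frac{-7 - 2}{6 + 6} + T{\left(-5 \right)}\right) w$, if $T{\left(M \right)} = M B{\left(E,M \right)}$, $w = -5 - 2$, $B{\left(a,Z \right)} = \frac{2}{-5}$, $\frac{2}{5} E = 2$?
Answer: $- \frac{35}{4} \approx -8.75$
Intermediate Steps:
$E = 5$ ($E = \frac{5}{2} \cdot 2 = 5$)
$B{\left(a,Z \right)} = - \frac{2}{5}$ ($B{\left(a,Z \right)} = 2 \left(- \frac{1}{5}\right) = - \frac{2}{5}$)
$w = -7$
$T{\left(M \right)} = - \frac{2 M}{5}$ ($T{\left(M \right)} = M \left(- \frac{2}{5}\right) = - \frac{2 M}{5}$)
$\left(\frac{-7 - 2}{6 + 6} + T{\left(-5 \right)}\right) w = \left(\frac{-7 - 2}{6 + 6} - -2\right) \left(-7\right) = \left(- \frac{9}{12} + 2\right) \left(-7\right) = \left(\left(-9\right) \frac{1}{12} + 2\right) \left(-7\right) = \left(- \frac{3}{4} + 2\right) \left(-7\right) = \frac{5}{4} \left(-7\right) = - \frac{35}{4}$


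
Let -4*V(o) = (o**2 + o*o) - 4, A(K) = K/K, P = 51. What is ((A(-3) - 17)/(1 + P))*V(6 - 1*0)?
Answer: 68/13 ≈ 5.2308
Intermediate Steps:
A(K) = 1
V(o) = 1 - o**2/2 (V(o) = -((o**2 + o*o) - 4)/4 = -((o**2 + o**2) - 4)/4 = -(2*o**2 - 4)/4 = -(-4 + 2*o**2)/4 = 1 - o**2/2)
((A(-3) - 17)/(1 + P))*V(6 - 1*0) = ((1 - 17)/(1 + 51))*(1 - (6 - 1*0)**2/2) = (-16/52)*(1 - (6 + 0)**2/2) = (-16*1/52)*(1 - 1/2*6**2) = -4*(1 - 1/2*36)/13 = -4*(1 - 18)/13 = -4/13*(-17) = 68/13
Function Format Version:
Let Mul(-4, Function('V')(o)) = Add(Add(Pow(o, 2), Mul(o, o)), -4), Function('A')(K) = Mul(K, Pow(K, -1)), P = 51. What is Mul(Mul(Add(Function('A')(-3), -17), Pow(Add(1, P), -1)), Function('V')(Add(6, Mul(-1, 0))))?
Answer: Rational(68, 13) ≈ 5.2308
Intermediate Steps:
Function('A')(K) = 1
Function('V')(o) = Add(1, Mul(Rational(-1, 2), Pow(o, 2))) (Function('V')(o) = Mul(Rational(-1, 4), Add(Add(Pow(o, 2), Mul(o, o)), -4)) = Mul(Rational(-1, 4), Add(Add(Pow(o, 2), Pow(o, 2)), -4)) = Mul(Rational(-1, 4), Add(Mul(2, Pow(o, 2)), -4)) = Mul(Rational(-1, 4), Add(-4, Mul(2, Pow(o, 2)))) = Add(1, Mul(Rational(-1, 2), Pow(o, 2))))
Mul(Mul(Add(Function('A')(-3), -17), Pow(Add(1, P), -1)), Function('V')(Add(6, Mul(-1, 0)))) = Mul(Mul(Add(1, -17), Pow(Add(1, 51), -1)), Add(1, Mul(Rational(-1, 2), Pow(Add(6, Mul(-1, 0)), 2)))) = Mul(Mul(-16, Pow(52, -1)), Add(1, Mul(Rational(-1, 2), Pow(Add(6, 0), 2)))) = Mul(Mul(-16, Rational(1, 52)), Add(1, Mul(Rational(-1, 2), Pow(6, 2)))) = Mul(Rational(-4, 13), Add(1, Mul(Rational(-1, 2), 36))) = Mul(Rational(-4, 13), Add(1, -18)) = Mul(Rational(-4, 13), -17) = Rational(68, 13)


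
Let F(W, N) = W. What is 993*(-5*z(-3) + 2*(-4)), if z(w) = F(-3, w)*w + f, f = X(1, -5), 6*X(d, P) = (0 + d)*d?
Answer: -106913/2 ≈ -53457.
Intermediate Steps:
X(d, P) = d**2/6 (X(d, P) = ((0 + d)*d)/6 = (d*d)/6 = d**2/6)
f = 1/6 (f = (1/6)*1**2 = (1/6)*1 = 1/6 ≈ 0.16667)
z(w) = 1/6 - 3*w (z(w) = -3*w + 1/6 = 1/6 - 3*w)
993*(-5*z(-3) + 2*(-4)) = 993*(-5*(1/6 - 3*(-3)) + 2*(-4)) = 993*(-5*(1/6 + 9) - 8) = 993*(-5*55/6 - 8) = 993*(-275/6 - 8) = 993*(-323/6) = -106913/2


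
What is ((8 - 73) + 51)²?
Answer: 196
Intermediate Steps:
((8 - 73) + 51)² = (-65 + 51)² = (-14)² = 196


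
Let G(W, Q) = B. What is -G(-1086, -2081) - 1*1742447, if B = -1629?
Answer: -1740818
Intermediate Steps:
G(W, Q) = -1629
-G(-1086, -2081) - 1*1742447 = -1*(-1629) - 1*1742447 = 1629 - 1742447 = -1740818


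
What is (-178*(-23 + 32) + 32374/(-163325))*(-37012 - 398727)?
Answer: 114023756238736/163325 ≈ 6.9814e+8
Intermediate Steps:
(-178*(-23 + 32) + 32374/(-163325))*(-37012 - 398727) = (-178*9 + 32374*(-1/163325))*(-435739) = (-1602 - 32374/163325)*(-435739) = -261679024/163325*(-435739) = 114023756238736/163325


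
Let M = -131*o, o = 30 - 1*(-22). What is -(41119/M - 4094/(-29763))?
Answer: 91995113/15595812 ≈ 5.8987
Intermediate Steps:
o = 52 (o = 30 + 22 = 52)
M = -6812 (M = -131*52 = -6812)
-(41119/M - 4094/(-29763)) = -(41119/(-6812) - 4094/(-29763)) = -(41119*(-1/6812) - 4094*(-1/29763)) = -(-3163/524 + 4094/29763) = -1*(-91995113/15595812) = 91995113/15595812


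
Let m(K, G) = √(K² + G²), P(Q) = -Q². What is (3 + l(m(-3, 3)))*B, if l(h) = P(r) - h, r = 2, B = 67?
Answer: -67 - 201*√2 ≈ -351.26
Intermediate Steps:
m(K, G) = √(G² + K²)
l(h) = -4 - h (l(h) = -1*2² - h = -1*4 - h = -4 - h)
(3 + l(m(-3, 3)))*B = (3 + (-4 - √(3² + (-3)²)))*67 = (3 + (-4 - √(9 + 9)))*67 = (3 + (-4 - √18))*67 = (3 + (-4 - 3*√2))*67 = (-1 - 3*√2)*67 = -67 - 201*√2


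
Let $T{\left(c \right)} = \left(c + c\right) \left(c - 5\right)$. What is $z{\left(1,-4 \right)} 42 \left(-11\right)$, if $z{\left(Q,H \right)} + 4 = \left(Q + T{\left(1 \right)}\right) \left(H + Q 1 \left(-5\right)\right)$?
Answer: $-27258$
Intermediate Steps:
$T{\left(c \right)} = 2 c \left(-5 + c\right)$
$z{\left(Q,H \right)} = -4 + \left(-8 + Q\right) \left(H - 5 Q\right)$ ($z{\left(Q,H \right)} = -4 + \left(Q + 2 \cdot 1 \left(-5 + 1\right)\right) \left(H + Q 1 \left(-5\right)\right) = -4 + \left(Q + 2 \cdot 1 \left(-4\right)\right) \left(H + Q \left(-5\right)\right) = -4 + \left(Q - 8\right) \left(H - 5 Q\right) = -4 + \left(-8 + Q\right) \left(H - 5 Q\right)$)
$z{\left(1,-4 \right)} 42 \left(-11\right) = \left(-4 - -32 - 5 \cdot 1^{2} + 40 \cdot 1 - 4\right) 42 \left(-11\right) = \left(-4 + 32 - 5 + 40 - 4\right) 42 \left(-11\right) = 59 \cdot 42 \left(-11\right) = 2478 \left(-11\right) = -27258$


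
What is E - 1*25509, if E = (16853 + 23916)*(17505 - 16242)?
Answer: 51465738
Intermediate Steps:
E = 51491247 (E = 40769*1263 = 51491247)
E - 1*25509 = 51491247 - 1*25509 = 51491247 - 25509 = 51465738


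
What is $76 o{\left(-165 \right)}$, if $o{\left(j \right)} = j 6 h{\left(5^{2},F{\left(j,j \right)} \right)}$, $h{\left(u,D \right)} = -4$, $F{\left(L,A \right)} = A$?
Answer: $300960$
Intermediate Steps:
$o{\left(j \right)} = - 24 j$ ($o{\left(j \right)} = j 6 \left(-4\right) = 6 j \left(-4\right) = - 24 j$)
$76 o{\left(-165 \right)} = 76 \left(\left(-24\right) \left(-165\right)\right) = 76 \cdot 3960 = 300960$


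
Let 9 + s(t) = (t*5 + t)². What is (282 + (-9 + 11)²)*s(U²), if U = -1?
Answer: 7722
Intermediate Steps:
s(t) = -9 + 36*t² (s(t) = -9 + (t*5 + t)² = -9 + (5*t + t)² = -9 + (6*t)² = -9 + 36*t²)
(282 + (-9 + 11)²)*s(U²) = (282 + (-9 + 11)²)*(-9 + 36*((-1)²)²) = (282 + 2²)*(-9 + 36*1²) = (282 + 4)*(-9 + 36*1) = 286*(-9 + 36) = 286*27 = 7722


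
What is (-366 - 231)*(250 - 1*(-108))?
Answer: -213726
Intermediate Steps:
(-366 - 231)*(250 - 1*(-108)) = -597*(250 + 108) = -597*358 = -213726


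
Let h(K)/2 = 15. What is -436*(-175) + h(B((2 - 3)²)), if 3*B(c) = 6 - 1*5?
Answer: 76330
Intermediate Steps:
B(c) = ⅓ (B(c) = (6 - 1*5)/3 = (6 - 5)/3 = (⅓)*1 = ⅓)
h(K) = 30 (h(K) = 2*15 = 30)
-436*(-175) + h(B((2 - 3)²)) = -436*(-175) + 30 = 76300 + 30 = 76330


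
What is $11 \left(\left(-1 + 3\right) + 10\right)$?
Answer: $132$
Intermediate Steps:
$11 \left(\left(-1 + 3\right) + 10\right) = 11 \left(2 + 10\right) = 11 \cdot 12 = 132$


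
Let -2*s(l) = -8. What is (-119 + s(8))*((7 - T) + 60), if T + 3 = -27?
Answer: -11155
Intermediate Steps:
T = -30 (T = -3 - 27 = -30)
s(l) = 4 (s(l) = -1/2*(-8) = 4)
(-119 + s(8))*((7 - T) + 60) = (-119 + 4)*((7 - 1*(-30)) + 60) = -115*((7 + 30) + 60) = -115*(37 + 60) = -115*97 = -11155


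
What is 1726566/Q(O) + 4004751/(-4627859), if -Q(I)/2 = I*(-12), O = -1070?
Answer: -1348857667979/19807236520 ≈ -68.099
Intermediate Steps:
Q(I) = 24*I (Q(I) = -2*I*(-12) = -(-24)*I = 24*I)
1726566/Q(O) + 4004751/(-4627859) = 1726566/((24*(-1070))) + 4004751/(-4627859) = 1726566/(-25680) + 4004751*(-1/4627859) = 1726566*(-1/25680) - 4004751/4627859 = -287761/4280 - 4004751/4627859 = -1348857667979/19807236520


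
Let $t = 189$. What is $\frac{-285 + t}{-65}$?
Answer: $\frac{96}{65} \approx 1.4769$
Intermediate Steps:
$\frac{-285 + t}{-65} = \frac{-285 + 189}{-65} = \left(- \frac{1}{65}\right) \left(-96\right) = \frac{96}{65}$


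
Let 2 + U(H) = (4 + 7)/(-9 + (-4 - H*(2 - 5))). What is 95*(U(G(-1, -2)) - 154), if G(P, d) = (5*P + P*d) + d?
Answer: -416005/28 ≈ -14857.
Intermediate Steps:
G(P, d) = d + 5*P + P*d
U(H) = -2 + 11/(-13 + 3*H) (U(H) = -2 + (4 + 7)/(-9 + (-4 - H*(2 - 5))) = -2 + 11/(-9 + (-4 - H*(-3))) = -2 + 11/(-9 + (-4 - (-3)*H)) = -2 + 11/(-9 + (-4 + 3*H)) = -2 + 11/(-13 + 3*H))
95*(U(G(-1, -2)) - 154) = 95*((37 - 6*(-2 + 5*(-1) - 1*(-2)))/(-13 + 3*(-2 + 5*(-1) - 1*(-2))) - 154) = 95*((37 - 6*(-2 - 5 + 2))/(-13 + 3*(-2 - 5 + 2)) - 154) = 95*((37 - 6*(-5))/(-13 + 3*(-5)) - 154) = 95*((37 + 30)/(-13 - 15) - 154) = 95*(67/(-28) - 154) = 95*(-1/28*67 - 154) = 95*(-67/28 - 154) = 95*(-4379/28) = -416005/28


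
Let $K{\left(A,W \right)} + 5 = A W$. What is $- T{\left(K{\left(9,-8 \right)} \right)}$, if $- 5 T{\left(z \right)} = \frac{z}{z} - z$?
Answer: $\frac{78}{5} \approx 15.6$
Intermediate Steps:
$K{\left(A,W \right)} = -5 + A W$
$T{\left(z \right)} = - \frac{1}{5} + \frac{z}{5}$ ($T{\left(z \right)} = - \frac{\frac{z}{z} - z}{5} = - \frac{1 - z}{5} = - \frac{1}{5} + \frac{z}{5}$)
$- T{\left(K{\left(9,-8 \right)} \right)} = - (- \frac{1}{5} + \frac{-5 + 9 \left(-8\right)}{5}) = - (- \frac{1}{5} + \frac{-5 - 72}{5}) = - (- \frac{1}{5} + \frac{1}{5} \left(-77\right)) = - (- \frac{1}{5} - \frac{77}{5}) = \left(-1\right) \left(- \frac{78}{5}\right) = \frac{78}{5}$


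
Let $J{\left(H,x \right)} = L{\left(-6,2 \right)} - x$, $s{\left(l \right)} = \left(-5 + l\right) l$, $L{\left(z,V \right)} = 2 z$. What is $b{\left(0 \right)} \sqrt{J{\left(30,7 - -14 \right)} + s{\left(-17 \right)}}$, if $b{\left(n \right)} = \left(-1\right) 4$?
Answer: $- 4 \sqrt{341} \approx -73.865$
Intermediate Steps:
$s{\left(l \right)} = l \left(-5 + l\right)$
$b{\left(n \right)} = -4$
$J{\left(H,x \right)} = -12 - x$ ($J{\left(H,x \right)} = 2 \left(-6\right) - x = -12 - x$)
$b{\left(0 \right)} \sqrt{J{\left(30,7 - -14 \right)} + s{\left(-17 \right)}} = - 4 \sqrt{\left(-12 - \left(7 - -14\right)\right) - 17 \left(-5 - 17\right)} = - 4 \sqrt{\left(-12 - \left(7 + 14\right)\right) - -374} = - 4 \sqrt{\left(-12 - 21\right) + 374} = - 4 \sqrt{-33 + 374} = - 4 \sqrt{341}$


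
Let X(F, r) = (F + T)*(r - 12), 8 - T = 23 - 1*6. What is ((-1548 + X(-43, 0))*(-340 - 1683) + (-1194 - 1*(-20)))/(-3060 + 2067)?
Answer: -1868078/993 ≈ -1881.2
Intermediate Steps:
T = -9 (T = 8 - (23 - 1*6) = 8 - (23 - 6) = 8 - 1*17 = 8 - 17 = -9)
X(F, r) = (-12 + r)*(-9 + F) (X(F, r) = (F - 9)*(r - 12) = (-9 + F)*(-12 + r) = (-12 + r)*(-9 + F))
((-1548 + X(-43, 0))*(-340 - 1683) + (-1194 - 1*(-20)))/(-3060 + 2067) = ((-1548 + (108 - 12*(-43) - 9*0 - 43*0))*(-340 - 1683) + (-1194 - 1*(-20)))/(-3060 + 2067) = ((-1548 + (108 + 516 + 0 + 0))*(-2023) + (-1194 + 20))/(-993) = ((-1548 + 624)*(-2023) - 1174)*(-1/993) = (-924*(-2023) - 1174)*(-1/993) = (1869252 - 1174)*(-1/993) = 1868078*(-1/993) = -1868078/993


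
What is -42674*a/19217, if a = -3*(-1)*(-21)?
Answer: 2688462/19217 ≈ 139.90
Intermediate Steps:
a = -63 (a = 3*(-21) = -63)
-42674*a/19217 = -42674/(19217/(-63)) = -42674/(19217*(-1/63)) = -42674/(-19217/63) = -42674*(-63/19217) = 2688462/19217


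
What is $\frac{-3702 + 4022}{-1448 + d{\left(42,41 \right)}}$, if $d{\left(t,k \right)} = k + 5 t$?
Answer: $- \frac{320}{1197} \approx -0.26733$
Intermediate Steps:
$\frac{-3702 + 4022}{-1448 + d{\left(42,41 \right)}} = \frac{-3702 + 4022}{-1448 + \left(41 + 5 \cdot 42\right)} = \frac{320}{-1448 + \left(41 + 210\right)} = \frac{320}{-1448 + 251} = \frac{320}{-1197} = 320 \left(- \frac{1}{1197}\right) = - \frac{320}{1197}$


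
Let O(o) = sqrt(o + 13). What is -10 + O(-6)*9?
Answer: -10 + 9*sqrt(7) ≈ 13.812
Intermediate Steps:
O(o) = sqrt(13 + o)
-10 + O(-6)*9 = -10 + sqrt(13 - 6)*9 = -10 + sqrt(7)*9 = -10 + 9*sqrt(7)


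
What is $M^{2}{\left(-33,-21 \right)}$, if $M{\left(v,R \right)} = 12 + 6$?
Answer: $324$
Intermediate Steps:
$M{\left(v,R \right)} = 18$
$M^{2}{\left(-33,-21 \right)} = 18^{2} = 324$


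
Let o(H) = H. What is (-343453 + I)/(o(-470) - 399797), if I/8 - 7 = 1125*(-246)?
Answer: 2557397/400267 ≈ 6.3892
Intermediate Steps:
I = -2213944 (I = 56 + 8*(1125*(-246)) = 56 + 8*(-276750) = 56 - 2214000 = -2213944)
(-343453 + I)/(o(-470) - 399797) = (-343453 - 2213944)/(-470 - 399797) = -2557397/(-400267) = -2557397*(-1/400267) = 2557397/400267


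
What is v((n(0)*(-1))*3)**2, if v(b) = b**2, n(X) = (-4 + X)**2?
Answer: 5308416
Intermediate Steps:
v((n(0)*(-1))*3)**2 = ((((-4 + 0)**2*(-1))*3)**2)**2 = ((((-4)**2*(-1))*3)**2)**2 = (((16*(-1))*3)**2)**2 = ((-16*3)**2)**2 = ((-48)**2)**2 = 2304**2 = 5308416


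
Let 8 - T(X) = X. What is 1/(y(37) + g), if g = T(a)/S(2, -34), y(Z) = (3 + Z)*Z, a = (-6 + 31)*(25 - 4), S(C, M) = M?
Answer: 34/50837 ≈ 0.00066880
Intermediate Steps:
a = 525 (a = 25*21 = 525)
T(X) = 8 - X
y(Z) = Z*(3 + Z)
g = 517/34 (g = (8 - 1*525)/(-34) = (8 - 525)*(-1/34) = -517*(-1/34) = 517/34 ≈ 15.206)
1/(y(37) + g) = 1/(37*(3 + 37) + 517/34) = 1/(37*40 + 517/34) = 1/(1480 + 517/34) = 1/(50837/34) = 34/50837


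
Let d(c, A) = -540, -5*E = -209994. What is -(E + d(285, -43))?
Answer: -207294/5 ≈ -41459.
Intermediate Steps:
E = 209994/5 (E = -⅕*(-209994) = 209994/5 ≈ 41999.)
-(E + d(285, -43)) = -(209994/5 - 540) = -1*207294/5 = -207294/5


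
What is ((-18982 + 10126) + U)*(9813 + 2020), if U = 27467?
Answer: 220223963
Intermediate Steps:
((-18982 + 10126) + U)*(9813 + 2020) = ((-18982 + 10126) + 27467)*(9813 + 2020) = (-8856 + 27467)*11833 = 18611*11833 = 220223963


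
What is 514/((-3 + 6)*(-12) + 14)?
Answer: -257/11 ≈ -23.364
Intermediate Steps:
514/((-3 + 6)*(-12) + 14) = 514/(3*(-12) + 14) = 514/(-36 + 14) = 514/(-22) = 514*(-1/22) = -257/11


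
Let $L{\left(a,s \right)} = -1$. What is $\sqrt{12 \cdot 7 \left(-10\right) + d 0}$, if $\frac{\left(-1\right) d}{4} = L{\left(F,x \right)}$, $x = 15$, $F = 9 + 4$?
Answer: $2 i \sqrt{210} \approx 28.983 i$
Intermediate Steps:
$F = 13$
$d = 4$ ($d = \left(-4\right) \left(-1\right) = 4$)
$\sqrt{12 \cdot 7 \left(-10\right) + d 0} = \sqrt{12 \cdot 7 \left(-10\right) + 4 \cdot 0} = \sqrt{84 \left(-10\right) + 0} = \sqrt{-840 + 0} = \sqrt{-840} = 2 i \sqrt{210}$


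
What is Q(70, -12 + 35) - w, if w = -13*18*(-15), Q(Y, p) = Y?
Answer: -3440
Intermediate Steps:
w = 3510 (w = -234*(-15) = 3510)
Q(70, -12 + 35) - w = 70 - 1*3510 = 70 - 3510 = -3440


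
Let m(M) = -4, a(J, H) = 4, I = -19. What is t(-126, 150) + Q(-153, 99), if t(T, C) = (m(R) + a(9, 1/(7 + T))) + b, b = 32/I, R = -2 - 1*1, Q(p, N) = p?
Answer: -2939/19 ≈ -154.68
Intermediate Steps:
R = -3 (R = -2 - 1 = -3)
b = -32/19 (b = 32/(-19) = 32*(-1/19) = -32/19 ≈ -1.6842)
t(T, C) = -32/19 (t(T, C) = (-4 + 4) - 32/19 = 0 - 32/19 = -32/19)
t(-126, 150) + Q(-153, 99) = -32/19 - 153 = -2939/19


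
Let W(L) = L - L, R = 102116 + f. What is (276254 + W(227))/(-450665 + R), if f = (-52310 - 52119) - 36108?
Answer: -138127/244543 ≈ -0.56484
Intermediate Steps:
f = -140537 (f = -104429 - 36108 = -140537)
R = -38421 (R = 102116 - 140537 = -38421)
W(L) = 0
(276254 + W(227))/(-450665 + R) = (276254 + 0)/(-450665 - 38421) = 276254/(-489086) = 276254*(-1/489086) = -138127/244543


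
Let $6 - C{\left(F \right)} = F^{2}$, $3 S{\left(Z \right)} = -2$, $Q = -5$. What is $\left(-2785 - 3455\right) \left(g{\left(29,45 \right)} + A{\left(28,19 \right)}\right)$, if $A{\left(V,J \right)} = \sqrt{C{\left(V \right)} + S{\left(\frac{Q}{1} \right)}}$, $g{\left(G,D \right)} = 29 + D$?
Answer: $-461760 - 8320 i \sqrt{438} \approx -4.6176 \cdot 10^{5} - 1.7412 \cdot 10^{5} i$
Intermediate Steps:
$S{\left(Z \right)} = - \frac{2}{3}$ ($S{\left(Z \right)} = \frac{1}{3} \left(-2\right) = - \frac{2}{3}$)
$C{\left(F \right)} = 6 - F^{2}$
$A{\left(V,J \right)} = \sqrt{\frac{16}{3} - V^{2}}$ ($A{\left(V,J \right)} = \sqrt{\left(6 - V^{2}\right) - \frac{2}{3}} = \sqrt{\frac{16}{3} - V^{2}}$)
$\left(-2785 - 3455\right) \left(g{\left(29,45 \right)} + A{\left(28,19 \right)}\right) = \left(-2785 - 3455\right) \left(\left(29 + 45\right) + \frac{\sqrt{48 - 9 \cdot 28^{2}}}{3}\right) = - 6240 \left(74 + \frac{\sqrt{48 - 7056}}{3}\right) = - 6240 \left(74 + \frac{\sqrt{-7008}}{3}\right) = - 6240 \left(74 + \frac{4 i \sqrt{438}}{3}\right) = -461760 - 8320 i \sqrt{438}$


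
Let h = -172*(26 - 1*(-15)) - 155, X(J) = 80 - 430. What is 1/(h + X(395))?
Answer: -1/7557 ≈ -0.00013233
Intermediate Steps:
X(J) = -350
h = -7207 (h = -172*(26 + 15) - 155 = -172*41 - 155 = -7052 - 155 = -7207)
1/(h + X(395)) = 1/(-7207 - 350) = 1/(-7557) = -1/7557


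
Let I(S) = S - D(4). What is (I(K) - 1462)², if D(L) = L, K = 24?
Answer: 2079364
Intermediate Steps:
I(S) = -4 + S (I(S) = S - 1*4 = S - 4 = -4 + S)
(I(K) - 1462)² = ((-4 + 24) - 1462)² = (20 - 1462)² = (-1442)² = 2079364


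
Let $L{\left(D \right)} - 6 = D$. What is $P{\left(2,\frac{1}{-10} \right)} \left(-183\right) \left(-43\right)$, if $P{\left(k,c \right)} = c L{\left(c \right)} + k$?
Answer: $\frac{1109529}{100} \approx 11095.0$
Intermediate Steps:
$L{\left(D \right)} = 6 + D$
$P{\left(k,c \right)} = k + c \left(6 + c\right)$ ($P{\left(k,c \right)} = c \left(6 + c\right) + k = k + c \left(6 + c\right)$)
$P{\left(2,\frac{1}{-10} \right)} \left(-183\right) \left(-43\right) = \left(2 + \frac{6 + \frac{1}{-10}}{-10}\right) \left(-183\right) \left(-43\right) = \left(2 - \frac{6 - \frac{1}{10}}{10}\right) \left(-183\right) \left(-43\right) = \left(2 - \frac{59}{100}\right) \left(-183\right) \left(-43\right) = \frac{141}{100} \left(-183\right) \left(-43\right) = \left(- \frac{25803}{100}\right) \left(-43\right) = \frac{1109529}{100}$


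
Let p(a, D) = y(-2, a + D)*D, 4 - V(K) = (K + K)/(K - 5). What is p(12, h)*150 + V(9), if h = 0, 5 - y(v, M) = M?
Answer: -½ ≈ -0.50000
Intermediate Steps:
V(K) = 4 - 2*K/(-5 + K) (V(K) = 4 - (K + K)/(K - 5) = 4 - 2*K/(-5 + K))
y(v, M) = 5 - M
p(a, D) = D*(5 - D - a) (p(a, D) = (5 - (a + D))*D = (5 - (D + a))*D = (5 + (-D - a))*D = (5 - D - a)*D = D*(5 - D - a))
p(12, h)*150 + V(9) = (0*(5 - 1*0 - 1*12))*150 + 2*(-10 + 9)/(-5 + 9) = (0*(5 + 0 - 12))*150 + 2*(-1)/4 = (0*(-7))*150 + 2*(¼)*(-1) = 0*150 - ½ = 0 - ½ = -½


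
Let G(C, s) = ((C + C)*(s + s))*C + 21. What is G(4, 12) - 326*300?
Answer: -97011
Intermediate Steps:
G(C, s) = 21 + 4*s*C² (G(C, s) = ((2*C)*(2*s))*C + 21 = (4*C*s)*C + 21 = 4*s*C² + 21 = 21 + 4*s*C²)
G(4, 12) - 326*300 = (21 + 4*12*4²) - 326*300 = (21 + 4*12*16) - 97800 = (21 + 768) - 97800 = 789 - 97800 = -97011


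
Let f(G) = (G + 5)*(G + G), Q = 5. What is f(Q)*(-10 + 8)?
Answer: -200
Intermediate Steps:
f(G) = 2*G*(5 + G) (f(G) = (5 + G)*(2*G) = 2*G*(5 + G))
f(Q)*(-10 + 8) = (2*5*(5 + 5))*(-10 + 8) = (2*5*10)*(-2) = 100*(-2) = -200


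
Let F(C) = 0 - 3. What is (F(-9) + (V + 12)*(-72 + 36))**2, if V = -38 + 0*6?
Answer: 870489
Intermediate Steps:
F(C) = -3
V = -38 (V = -38 + 0 = -38)
(F(-9) + (V + 12)*(-72 + 36))**2 = (-3 + (-38 + 12)*(-72 + 36))**2 = (-3 - 26*(-36))**2 = (-3 + 936)**2 = 933**2 = 870489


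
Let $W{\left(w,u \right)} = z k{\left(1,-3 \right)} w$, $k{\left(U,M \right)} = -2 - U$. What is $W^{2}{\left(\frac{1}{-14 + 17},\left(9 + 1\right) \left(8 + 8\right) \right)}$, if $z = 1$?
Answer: $1$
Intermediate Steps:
$W{\left(w,u \right)} = - 3 w$ ($W{\left(w,u \right)} = 1 \left(-2 - 1\right) w = 1 \left(-3\right) w = - 3 w$)
$W^{2}{\left(\frac{1}{-14 + 17},\left(9 + 1\right) \left(8 + 8\right) \right)} = \left(- \frac{3}{-14 + 17}\right)^{2} = \left(- \frac{3}{3}\right)^{2} = \left(\left(-3\right) \frac{1}{3}\right)^{2} = \left(-1\right)^{2} = 1$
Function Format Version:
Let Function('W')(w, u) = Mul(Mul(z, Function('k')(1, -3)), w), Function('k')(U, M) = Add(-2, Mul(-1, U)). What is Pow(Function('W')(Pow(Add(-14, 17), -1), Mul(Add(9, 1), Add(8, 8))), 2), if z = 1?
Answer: 1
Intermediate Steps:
Function('W')(w, u) = Mul(-3, w) (Function('W')(w, u) = Mul(Mul(1, Add(-2, Mul(-1, 1))), w) = Mul(Mul(1, Add(-2, -1)), w) = Mul(Mul(1, -3), w) = Mul(-3, w))
Pow(Function('W')(Pow(Add(-14, 17), -1), Mul(Add(9, 1), Add(8, 8))), 2) = Pow(Mul(-3, Pow(Add(-14, 17), -1)), 2) = Pow(Mul(-3, Pow(3, -1)), 2) = Pow(Mul(-3, Rational(1, 3)), 2) = Pow(-1, 2) = 1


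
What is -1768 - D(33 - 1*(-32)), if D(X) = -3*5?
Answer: -1753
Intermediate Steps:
D(X) = -15
-1768 - D(33 - 1*(-32)) = -1768 - 1*(-15) = -1768 + 15 = -1753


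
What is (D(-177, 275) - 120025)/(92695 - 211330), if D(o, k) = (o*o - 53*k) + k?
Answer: 34332/39545 ≈ 0.86818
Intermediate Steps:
D(o, k) = o² - 52*k (D(o, k) = (o² - 53*k) + k = o² - 52*k)
(D(-177, 275) - 120025)/(92695 - 211330) = (((-177)² - 52*275) - 120025)/(92695 - 211330) = ((31329 - 14300) - 120025)/(-118635) = (17029 - 120025)*(-1/118635) = -102996*(-1/118635) = 34332/39545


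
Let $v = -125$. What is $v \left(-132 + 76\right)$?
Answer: $7000$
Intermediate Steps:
$v \left(-132 + 76\right) = - 125 \left(-132 + 76\right) = \left(-125\right) \left(-56\right) = 7000$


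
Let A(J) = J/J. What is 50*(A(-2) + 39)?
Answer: 2000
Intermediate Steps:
A(J) = 1
50*(A(-2) + 39) = 50*(1 + 39) = 50*40 = 2000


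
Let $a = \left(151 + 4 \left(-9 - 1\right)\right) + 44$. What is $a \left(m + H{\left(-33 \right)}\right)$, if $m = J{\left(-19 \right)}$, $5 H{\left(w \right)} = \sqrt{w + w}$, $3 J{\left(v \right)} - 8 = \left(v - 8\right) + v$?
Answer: $- \frac{5890}{3} + 31 i \sqrt{66} \approx -1963.3 + 251.85 i$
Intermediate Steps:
$J{\left(v \right)} = \frac{2 v}{3}$ ($J{\left(v \right)} = \frac{8}{3} + \frac{\left(v - 8\right) + v}{3} = \frac{8}{3} + \frac{\left(-8 + v\right) + v}{3} = \frac{8}{3} + \frac{-8 + 2 v}{3} = \frac{8}{3} + \left(- \frac{8}{3} + \frac{2 v}{3}\right) = \frac{2 v}{3}$)
$H{\left(w \right)} = \frac{\sqrt{2} \sqrt{w}}{5}$ ($H{\left(w \right)} = \frac{\sqrt{w + w}}{5} = \frac{\sqrt{2 w}}{5} = \frac{\sqrt{2} \sqrt{w}}{5}$)
$a = 155$ ($a = \left(151 + 4 \left(-10\right)\right) + 44 = \left(151 - 40\right) + 44 = 111 + 44 = 155$)
$m = - \frac{38}{3}$ ($m = \frac{2}{3} \left(-19\right) = - \frac{38}{3} \approx -12.667$)
$a \left(m + H{\left(-33 \right)}\right) = 155 \left(- \frac{38}{3} + \frac{\sqrt{2} \sqrt{-33}}{5}\right) = 155 \left(- \frac{38}{3} + \frac{\sqrt{2} i \sqrt{33}}{5}\right) = 155 \left(- \frac{38}{3} + \frac{i \sqrt{66}}{5}\right) = - \frac{5890}{3} + 31 i \sqrt{66}$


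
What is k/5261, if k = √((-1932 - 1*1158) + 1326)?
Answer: 42*I/5261 ≈ 0.0079833*I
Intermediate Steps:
k = 42*I (k = √((-1932 - 1158) + 1326) = √(-3090 + 1326) = √(-1764) = 42*I ≈ 42.0*I)
k/5261 = (42*I)/5261 = (42*I)*(1/5261) = 42*I/5261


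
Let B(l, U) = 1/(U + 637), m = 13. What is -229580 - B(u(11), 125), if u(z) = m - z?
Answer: -174939961/762 ≈ -2.2958e+5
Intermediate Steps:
u(z) = 13 - z
B(l, U) = 1/(637 + U)
-229580 - B(u(11), 125) = -229580 - 1/(637 + 125) = -229580 - 1/762 = -174939961/762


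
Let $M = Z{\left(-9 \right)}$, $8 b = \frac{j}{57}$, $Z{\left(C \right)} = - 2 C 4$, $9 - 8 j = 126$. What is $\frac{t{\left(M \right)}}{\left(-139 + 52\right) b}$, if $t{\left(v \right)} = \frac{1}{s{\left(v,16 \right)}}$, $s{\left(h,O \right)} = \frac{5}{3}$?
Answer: $\frac{1216}{5655} \approx 0.21503$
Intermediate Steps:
$s{\left(h,O \right)} = \frac{5}{3}$ ($s{\left(h,O \right)} = 5 \cdot \frac{1}{3} = \frac{5}{3}$)
$j = - \frac{117}{8}$ ($j = \frac{9}{8} - \frac{63}{4} = - \frac{117}{8} \approx -14.625$)
$Z{\left(C \right)} = - 8 C$
$b = - \frac{39}{1216}$ ($b = \frac{\left(- \frac{117}{8}\right) \frac{1}{57}}{8} = \frac{1}{8} \left(- \frac{39}{152}\right) = - \frac{39}{1216} \approx -0.032072$)
$M = 72$ ($M = \left(-8\right) \left(-9\right) = 72$)
$t{\left(v \right)} = \frac{3}{5}$ ($t{\left(v \right)} = \frac{1}{\frac{5}{3}} = \frac{3}{5}$)
$\frac{t{\left(M \right)}}{\left(-139 + 52\right) b} = \frac{3}{5 \left(-139 + 52\right) \left(- \frac{39}{1216}\right)} = \frac{3}{5 \left(\left(-87\right) \left(- \frac{39}{1216}\right)\right)} = \frac{3}{5 \cdot \frac{3393}{1216}} = \frac{3}{5} \cdot \frac{1216}{3393} = \frac{1216}{5655}$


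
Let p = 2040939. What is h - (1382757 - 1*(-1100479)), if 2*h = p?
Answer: -2925533/2 ≈ -1.4628e+6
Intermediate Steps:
h = 2040939/2 (h = (1/2)*2040939 = 2040939/2 ≈ 1.0205e+6)
h - (1382757 - 1*(-1100479)) = 2040939/2 - (1382757 - 1*(-1100479)) = 2040939/2 - (1382757 + 1100479) = 2040939/2 - 1*2483236 = 2040939/2 - 2483236 = -2925533/2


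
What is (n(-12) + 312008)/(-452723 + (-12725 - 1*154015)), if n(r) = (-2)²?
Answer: -312012/619463 ≈ -0.50368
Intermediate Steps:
n(r) = 4
(n(-12) + 312008)/(-452723 + (-12725 - 1*154015)) = (4 + 312008)/(-452723 + (-12725 - 1*154015)) = 312012/(-452723 + (-12725 - 154015)) = 312012/(-452723 - 166740) = 312012/(-619463) = 312012*(-1/619463) = -312012/619463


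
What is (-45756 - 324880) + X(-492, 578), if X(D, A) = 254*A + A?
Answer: -223246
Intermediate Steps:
X(D, A) = 255*A
(-45756 - 324880) + X(-492, 578) = (-45756 - 324880) + 255*578 = -370636 + 147390 = -223246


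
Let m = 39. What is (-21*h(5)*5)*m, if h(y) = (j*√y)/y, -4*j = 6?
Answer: 2457*√5/2 ≈ 2747.0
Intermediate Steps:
j = -3/2 (j = -¼*6 = -3/2 ≈ -1.5000)
h(y) = -3/(2*√y) (h(y) = (-3*√y/2)/y = -3/(2*√y))
(-21*h(5)*5)*m = -21*(-3*√5/10)*5*39 = -(-63)*√5/2*39 = (63*√5/2)*39 = 2457*√5/2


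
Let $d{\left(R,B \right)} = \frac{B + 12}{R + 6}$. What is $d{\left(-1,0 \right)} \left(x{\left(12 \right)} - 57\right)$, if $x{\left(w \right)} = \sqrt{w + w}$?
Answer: $- \frac{684}{5} + \frac{24 \sqrt{6}}{5} \approx -125.04$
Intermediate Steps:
$d{\left(R,B \right)} = \frac{12 + B}{6 + R}$
$x{\left(w \right)} = \sqrt{2} \sqrt{w}$ ($x{\left(w \right)} = \sqrt{2 w} = \sqrt{2} \sqrt{w}$)
$d{\left(-1,0 \right)} \left(x{\left(12 \right)} - 57\right) = \frac{12 + 0}{6 - 1} \left(\sqrt{2} \sqrt{12} - 57\right) = \frac{1}{5} \cdot 12 \left(\sqrt{2} \cdot 2 \sqrt{3} - 57\right) = \frac{1}{5} \cdot 12 \left(2 \sqrt{6} - 57\right) = \frac{12 \left(-57 + 2 \sqrt{6}\right)}{5} = - \frac{684}{5} + \frac{24 \sqrt{6}}{5}$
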